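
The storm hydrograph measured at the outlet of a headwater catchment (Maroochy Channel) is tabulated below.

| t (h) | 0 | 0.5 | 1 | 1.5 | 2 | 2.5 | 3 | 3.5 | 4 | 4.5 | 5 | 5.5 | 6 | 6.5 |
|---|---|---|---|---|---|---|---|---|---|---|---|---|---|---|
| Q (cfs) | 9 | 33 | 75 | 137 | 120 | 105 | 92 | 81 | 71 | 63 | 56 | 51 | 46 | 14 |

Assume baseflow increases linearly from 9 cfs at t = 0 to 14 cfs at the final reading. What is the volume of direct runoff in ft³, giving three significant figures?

V ≈ 1.43 × 10^6 ft³

Direct-runoff ordinates (Q − Q_b): 0.00, 23.62, 65.23, 126.85, 109.46, 94.08, 80.69, 69.31, 58.92, 50.54, 43.15, 37.77, 32.38, 0.00 cfs.
ΣQ_DR = 792.0 cfs.
With Δt = 0.5 h = 1800 s, V = ΣQ_DR · Δt = 792.0 × 1800 = 1.43 × 10^6 ft³.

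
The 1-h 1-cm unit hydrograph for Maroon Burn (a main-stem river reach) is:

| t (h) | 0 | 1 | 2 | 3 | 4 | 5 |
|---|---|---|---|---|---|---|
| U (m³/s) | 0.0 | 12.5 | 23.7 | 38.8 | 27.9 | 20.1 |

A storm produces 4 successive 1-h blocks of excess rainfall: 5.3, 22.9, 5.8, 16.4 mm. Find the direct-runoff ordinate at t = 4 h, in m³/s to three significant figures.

Q ≈ 138 m³/s

By discrete convolution, Q_j = Σ (P_i / 10 mm) · U_{j−i}.
At t = 4 h (j=4): Q = (5.3/10)·27.9 + (22.9/10)·38.8 + (5.8/10)·23.7 + (16.4/10)·12.5 = 138 m³/s.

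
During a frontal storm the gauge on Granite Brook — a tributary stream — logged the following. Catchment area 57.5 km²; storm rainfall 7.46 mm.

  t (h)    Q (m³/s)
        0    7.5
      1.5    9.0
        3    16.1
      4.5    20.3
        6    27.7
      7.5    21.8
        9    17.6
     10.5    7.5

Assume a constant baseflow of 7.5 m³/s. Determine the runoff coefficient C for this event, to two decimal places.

C ≈ 0.85

ΣQ_DR = 67.50 m³/s; V = ΣQ_DR·Δt = 3.645 × 10^5 m³.
Runoff depth d = V / A = 6.339 mm.
C = d / P = 6.339 / 7.46 = 0.85.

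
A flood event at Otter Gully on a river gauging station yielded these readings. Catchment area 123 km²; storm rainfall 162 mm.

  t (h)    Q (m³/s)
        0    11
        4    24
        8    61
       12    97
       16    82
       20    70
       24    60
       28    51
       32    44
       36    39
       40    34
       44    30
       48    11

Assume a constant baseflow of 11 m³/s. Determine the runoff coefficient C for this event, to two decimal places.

ΣQ_DR = 471.0 m³/s; V = ΣQ_DR·Δt = 6.782 × 10^6 m³.
Runoff depth d = V / A = 55.14 mm.
C = d / P = 55.14 / 162 = 0.34.

C ≈ 0.34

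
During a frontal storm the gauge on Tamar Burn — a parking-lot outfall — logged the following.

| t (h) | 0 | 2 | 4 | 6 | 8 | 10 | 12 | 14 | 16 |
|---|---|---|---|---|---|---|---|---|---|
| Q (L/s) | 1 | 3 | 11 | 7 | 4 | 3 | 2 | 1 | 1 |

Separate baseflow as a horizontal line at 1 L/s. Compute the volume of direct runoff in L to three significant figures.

V ≈ 1.73 × 10^5 L

Direct-runoff ordinates (Q − Q_b): 0.0, 2.0, 10.0, 6.0, 3.0, 2.0, 1.0, 0.0, 0.0 L/s.
ΣQ_DR = 24.00 L/s.
With Δt = 2 h = 7200 s, V = ΣQ_DR · Δt = 24.00 × 7200 = 1.73 × 10^5 L.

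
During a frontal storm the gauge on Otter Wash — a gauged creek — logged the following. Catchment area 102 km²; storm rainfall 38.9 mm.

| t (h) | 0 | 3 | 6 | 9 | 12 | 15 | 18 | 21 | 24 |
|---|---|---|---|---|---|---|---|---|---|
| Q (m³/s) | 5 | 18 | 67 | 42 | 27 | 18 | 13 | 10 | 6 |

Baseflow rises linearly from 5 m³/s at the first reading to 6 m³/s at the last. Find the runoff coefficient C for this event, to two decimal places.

C ≈ 0.43

ΣQ_DR = 156.5 m³/s; V = ΣQ_DR·Δt = 1.690 × 10^6 m³.
Runoff depth d = V / A = 16.57 mm.
C = d / P = 16.57 / 38.9 = 0.43.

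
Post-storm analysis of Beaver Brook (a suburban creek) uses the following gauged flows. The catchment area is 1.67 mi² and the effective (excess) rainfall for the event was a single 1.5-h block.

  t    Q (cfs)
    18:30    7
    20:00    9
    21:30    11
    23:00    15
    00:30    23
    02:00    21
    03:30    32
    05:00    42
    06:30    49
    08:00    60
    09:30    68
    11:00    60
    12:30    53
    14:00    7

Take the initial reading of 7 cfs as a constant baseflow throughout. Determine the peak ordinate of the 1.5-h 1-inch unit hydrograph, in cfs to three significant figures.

Direct runoff: 0.0, 2.0, 4.0, 8.0, 16.0, 14.0, 25.0, 35.0, 42.0, 53.0, 61.0, 53.0, 46.0, 0.0 cfs; ΣQ_DR = 359.0 cfs, peak = 61.0 cfs.
Runoff depth d = ΣQ_DR·Δt / A = 359.0 × 5400 / (1.67 mi²) = 0.4997 in.
The 1-inch UH is the DRH scaled by (1 in)/d, so U_p = 61.0 × 1/0.4997 = 122 cfs.

U_p ≈ 122 cfs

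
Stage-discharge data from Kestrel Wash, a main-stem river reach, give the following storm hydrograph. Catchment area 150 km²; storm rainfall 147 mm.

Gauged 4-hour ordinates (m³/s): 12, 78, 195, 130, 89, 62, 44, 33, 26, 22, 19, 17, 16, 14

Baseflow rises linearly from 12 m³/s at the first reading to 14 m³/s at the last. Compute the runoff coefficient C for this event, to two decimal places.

ΣQ_DR = 575.0 m³/s; V = ΣQ_DR·Δt = 8.280 × 10^6 m³.
Runoff depth d = V / A = 55.20 mm.
C = d / P = 55.20 / 147 = 0.38.

C ≈ 0.38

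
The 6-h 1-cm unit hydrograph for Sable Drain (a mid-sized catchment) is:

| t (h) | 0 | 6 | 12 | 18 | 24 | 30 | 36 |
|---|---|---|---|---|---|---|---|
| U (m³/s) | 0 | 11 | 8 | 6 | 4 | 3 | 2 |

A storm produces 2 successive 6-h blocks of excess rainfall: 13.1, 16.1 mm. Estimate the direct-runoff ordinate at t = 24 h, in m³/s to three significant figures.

Q ≈ 14.9 m³/s

By discrete convolution, Q_j = Σ (P_i / 10 mm) · U_{j−i}.
At t = 24 h (j=4): Q = (13.1/10)·4 + (16.1/10)·6 = 14.9 m³/s.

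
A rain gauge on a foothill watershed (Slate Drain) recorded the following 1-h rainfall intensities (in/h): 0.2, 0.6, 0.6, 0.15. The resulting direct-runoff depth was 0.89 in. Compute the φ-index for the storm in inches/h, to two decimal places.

Only the 3 blocks with intensity above φ contribute runoff: 0.2, 0.6, 0.6 in/h.
Σ(I−φ)·Δt = d  ⇒  (0.2+0.6+0.6 − 3φ)·1 = 0.89
φ = (1.400 − 0.89/1) / 3 = 0.17 in/h.

φ ≈ 0.17 in/h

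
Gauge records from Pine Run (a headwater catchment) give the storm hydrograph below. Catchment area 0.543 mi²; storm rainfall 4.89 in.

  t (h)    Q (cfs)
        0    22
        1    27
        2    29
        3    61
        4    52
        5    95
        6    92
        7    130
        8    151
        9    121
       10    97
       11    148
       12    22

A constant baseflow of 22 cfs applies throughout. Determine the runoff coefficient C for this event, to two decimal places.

C ≈ 0.44

ΣQ_DR = 761.0 cfs; V = ΣQ_DR·Δt = 2.740 × 10^6 ft³.
Runoff depth d = V / A = 2.172 in.
C = d / P = 2.172 / 4.89 = 0.44.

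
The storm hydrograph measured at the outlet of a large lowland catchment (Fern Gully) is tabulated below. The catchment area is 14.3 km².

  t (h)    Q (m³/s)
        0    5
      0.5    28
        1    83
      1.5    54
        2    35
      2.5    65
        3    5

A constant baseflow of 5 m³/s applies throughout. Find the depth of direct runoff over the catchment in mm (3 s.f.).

Direct runoff: 0.0, 23.0, 78.0, 49.0, 30.0, 60.0, 0.0 m³/s; ΣQ_DR = 240.0 m³/s.
V = ΣQ_DR · Δt = 240.0 × 1800 s = 4.320 × 10^5 m³.
Over A = 14.3 km², depth = V / A = 30.2 mm.

d ≈ 30.2 mm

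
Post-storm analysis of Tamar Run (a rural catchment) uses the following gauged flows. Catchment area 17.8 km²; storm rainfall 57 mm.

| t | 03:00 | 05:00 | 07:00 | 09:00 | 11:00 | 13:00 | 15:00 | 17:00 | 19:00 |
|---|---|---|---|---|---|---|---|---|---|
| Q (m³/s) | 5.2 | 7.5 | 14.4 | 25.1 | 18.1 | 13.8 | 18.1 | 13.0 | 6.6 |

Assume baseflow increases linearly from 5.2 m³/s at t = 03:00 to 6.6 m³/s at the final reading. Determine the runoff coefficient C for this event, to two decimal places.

ΣQ_DR = 68.70 m³/s; V = ΣQ_DR·Δt = 4.946 × 10^5 m³.
Runoff depth d = V / A = 27.79 mm.
C = d / P = 27.79 / 57 = 0.49.

C ≈ 0.49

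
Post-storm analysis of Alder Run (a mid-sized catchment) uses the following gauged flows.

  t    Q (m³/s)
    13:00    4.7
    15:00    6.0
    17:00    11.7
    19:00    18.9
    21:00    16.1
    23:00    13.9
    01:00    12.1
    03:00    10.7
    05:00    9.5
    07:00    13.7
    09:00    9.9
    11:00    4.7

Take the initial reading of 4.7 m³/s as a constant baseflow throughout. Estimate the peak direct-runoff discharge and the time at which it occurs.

Subtracting baseflow gives direct-runoff ordinates: 0.0, 1.3, 7.0, 14.2, 11.4, 9.2, 7.4, 6.0, 4.8, 9.0, 5.2, 0.0 m³/s.
The maximum is 14.2 m³/s, occurring at the reading for t = 19:00.

Q_p = 14.2 m³/s at t = 19:00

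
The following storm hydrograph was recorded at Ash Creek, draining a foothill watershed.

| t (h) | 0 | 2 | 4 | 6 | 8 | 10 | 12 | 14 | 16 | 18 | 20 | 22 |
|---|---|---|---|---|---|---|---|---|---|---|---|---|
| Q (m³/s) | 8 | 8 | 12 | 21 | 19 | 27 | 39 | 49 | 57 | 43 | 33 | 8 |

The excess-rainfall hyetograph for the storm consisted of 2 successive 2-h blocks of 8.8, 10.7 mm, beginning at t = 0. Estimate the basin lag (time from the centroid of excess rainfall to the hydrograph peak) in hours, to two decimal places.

t_L ≈ 13.90 h

Centroid of excess rainfall: t_c = Σ P_i·t̄_i / ΣP_i = 2.0974 h (block centres at 1, 3 h).
Hydrograph peak occurs at t = 16 h, so basin lag t_L = 16 − 2.0974 = 13.90 h.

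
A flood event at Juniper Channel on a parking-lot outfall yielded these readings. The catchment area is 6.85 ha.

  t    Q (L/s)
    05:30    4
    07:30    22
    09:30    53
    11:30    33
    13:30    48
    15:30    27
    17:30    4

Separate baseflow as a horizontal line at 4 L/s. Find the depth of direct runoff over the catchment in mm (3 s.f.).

Direct runoff: 0.0, 18.0, 49.0, 29.0, 44.0, 23.0, 0.0 L/s; ΣQ_DR = 163.0 L/s.
V = ΣQ_DR · Δt = 163.0 × 7200 s = 1.174 × 10^6 L.
Over A = 6.85 ha, depth = V / A = 17.1 mm.

d ≈ 17.1 mm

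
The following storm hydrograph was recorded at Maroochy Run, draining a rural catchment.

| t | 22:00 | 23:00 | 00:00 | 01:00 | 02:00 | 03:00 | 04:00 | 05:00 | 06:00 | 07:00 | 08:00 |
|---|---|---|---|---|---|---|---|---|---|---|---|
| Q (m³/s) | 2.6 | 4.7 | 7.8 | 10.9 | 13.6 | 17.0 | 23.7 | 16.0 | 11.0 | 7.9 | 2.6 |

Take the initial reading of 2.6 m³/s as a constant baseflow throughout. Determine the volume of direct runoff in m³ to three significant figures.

Direct-runoff ordinates (Q − Q_b): 0.0, 2.1, 5.2, 8.3, 11.0, 14.4, 21.1, 13.4, 8.4, 5.3, 0.0 m³/s.
ΣQ_DR = 89.20 m³/s.
With Δt = 1 h = 3600 s, V = ΣQ_DR · Δt = 89.20 × 3600 = 3.21 × 10^5 m³.

V ≈ 3.21 × 10^5 m³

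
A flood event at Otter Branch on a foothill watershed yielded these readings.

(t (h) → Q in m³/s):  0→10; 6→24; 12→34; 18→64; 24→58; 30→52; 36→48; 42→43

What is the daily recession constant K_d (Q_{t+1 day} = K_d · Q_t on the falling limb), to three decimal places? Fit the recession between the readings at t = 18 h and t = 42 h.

K_d ≈ 0.672

Between t = 18 h and t = 42 h the flow falls from 64 to 43 m³/s over 4×6 h = 24 h.
Per-interval ratio K = (43/64)^(1/4) = 0.9054; K_d = K^(24/6) = 0.672.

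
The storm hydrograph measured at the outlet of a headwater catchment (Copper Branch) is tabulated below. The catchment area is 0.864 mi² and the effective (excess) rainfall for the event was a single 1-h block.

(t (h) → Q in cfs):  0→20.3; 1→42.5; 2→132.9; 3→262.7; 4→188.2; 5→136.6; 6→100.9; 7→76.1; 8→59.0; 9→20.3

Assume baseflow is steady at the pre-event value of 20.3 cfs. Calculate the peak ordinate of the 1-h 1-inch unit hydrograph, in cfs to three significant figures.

Direct runoff: 0.0, 22.2, 112.6, 242.4, 167.9, 116.3, 80.6, 55.8, 38.7, 0.0 cfs; ΣQ_DR = 836.5 cfs, peak = 242.4 cfs.
Runoff depth d = ΣQ_DR·Δt / A = 836.5 × 3600 / (0.864 mi²) = 1.500 in.
The 1-inch UH is the DRH scaled by (1 in)/d, so U_p = 242.4 × 1/1.500 = 162 cfs.

U_p ≈ 162 cfs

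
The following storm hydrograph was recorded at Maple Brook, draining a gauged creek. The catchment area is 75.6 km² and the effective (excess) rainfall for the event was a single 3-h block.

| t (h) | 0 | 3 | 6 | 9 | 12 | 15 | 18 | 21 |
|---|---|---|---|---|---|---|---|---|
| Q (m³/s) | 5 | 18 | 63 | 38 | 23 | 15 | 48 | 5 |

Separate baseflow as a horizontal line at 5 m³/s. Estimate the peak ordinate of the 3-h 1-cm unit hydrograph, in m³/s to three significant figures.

Direct runoff: 0.0, 13.0, 58.0, 33.0, 18.0, 10.0, 43.0, 0.0 m³/s; ΣQ_DR = 175.0 m³/s, peak = 58.0 m³/s.
Runoff depth d = ΣQ_DR·Δt / A = 175.0 × 10800 / (75.6 km²) = 25.00 mm.
The 1-cm UH is the DRH scaled by (10 mm)/d, so U_p = 58.0 × 10/25.00 = 23.2 m³/s.

U_p ≈ 23.2 m³/s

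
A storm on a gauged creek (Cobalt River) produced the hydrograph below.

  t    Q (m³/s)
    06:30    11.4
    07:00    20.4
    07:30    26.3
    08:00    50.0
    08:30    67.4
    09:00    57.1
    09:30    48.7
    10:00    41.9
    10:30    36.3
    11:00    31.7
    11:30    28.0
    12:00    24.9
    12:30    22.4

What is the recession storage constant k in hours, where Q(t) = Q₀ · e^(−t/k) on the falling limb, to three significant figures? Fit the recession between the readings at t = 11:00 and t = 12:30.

On the falling limb, Q drops from 31.7 to 22.4 m³/s between t = 11:00 and t = 12:30 (Δt = 1.5 h).
k = −Δt / ln(Q₂/Q₁) = −1.5 / ln(22.4/31.7) = 4.32 h.

k ≈ 4.32 h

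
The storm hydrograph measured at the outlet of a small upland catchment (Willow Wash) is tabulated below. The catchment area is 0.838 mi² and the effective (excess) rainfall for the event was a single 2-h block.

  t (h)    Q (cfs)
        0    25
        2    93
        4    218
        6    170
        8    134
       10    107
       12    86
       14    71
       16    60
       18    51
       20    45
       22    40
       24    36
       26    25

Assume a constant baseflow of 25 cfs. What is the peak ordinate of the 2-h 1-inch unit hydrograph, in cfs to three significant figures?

Direct runoff: 0.0, 68.0, 193.0, 145.0, 109.0, 82.0, 61.0, 46.0, 35.0, 26.0, 20.0, 15.0, 11.0, 0.0 cfs; ΣQ_DR = 811.0 cfs, peak = 193.0 cfs.
Runoff depth d = ΣQ_DR·Δt / A = 811.0 × 7200 / (0.838 mi²) = 2.999 in.
The 1-inch UH is the DRH scaled by (1 in)/d, so U_p = 193.0 × 1/2.999 = 64.3 cfs.

U_p ≈ 64.3 cfs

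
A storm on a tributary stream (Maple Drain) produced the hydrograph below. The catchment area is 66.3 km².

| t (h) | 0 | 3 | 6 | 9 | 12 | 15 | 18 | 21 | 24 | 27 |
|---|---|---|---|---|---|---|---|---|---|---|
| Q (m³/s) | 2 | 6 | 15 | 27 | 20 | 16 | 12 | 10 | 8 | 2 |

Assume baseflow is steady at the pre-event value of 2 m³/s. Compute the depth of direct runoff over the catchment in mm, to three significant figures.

Direct runoff: 0.0, 4.0, 13.0, 25.0, 18.0, 14.0, 10.0, 8.0, 6.0, 0.0 m³/s; ΣQ_DR = 98.00 m³/s.
V = ΣQ_DR · Δt = 98.00 × 10800 s = 1.058 × 10^6 m³.
Over A = 66.3 km², depth = V / A = 16.0 mm.

d ≈ 16.0 mm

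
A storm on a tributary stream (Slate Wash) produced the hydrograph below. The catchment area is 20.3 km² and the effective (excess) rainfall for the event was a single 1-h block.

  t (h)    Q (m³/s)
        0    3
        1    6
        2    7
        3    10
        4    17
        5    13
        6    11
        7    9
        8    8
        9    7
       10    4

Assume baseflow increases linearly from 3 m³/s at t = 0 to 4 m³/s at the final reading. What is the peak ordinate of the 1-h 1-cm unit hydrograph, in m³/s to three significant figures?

Direct runoff: 0.00, 2.90, 3.80, 6.70, 13.60, 9.50, 7.40, 5.30, 4.20, 3.10, 0.00 m³/s; ΣQ_DR = 56.50 m³/s, peak = 13.60 m³/s.
Runoff depth d = ΣQ_DR·Δt / A = 56.50 × 3600 / (20.3 km²) = 10.02 mm.
The 1-cm UH is the DRH scaled by (10 mm)/d, so U_p = 13.60 × 10/10.02 = 13.6 m³/s.

U_p ≈ 13.6 m³/s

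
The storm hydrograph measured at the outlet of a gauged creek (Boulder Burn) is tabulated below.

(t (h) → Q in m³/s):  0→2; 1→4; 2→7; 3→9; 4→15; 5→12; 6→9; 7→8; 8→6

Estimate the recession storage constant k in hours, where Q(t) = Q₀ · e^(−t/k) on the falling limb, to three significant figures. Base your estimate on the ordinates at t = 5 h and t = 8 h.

On the falling limb, Q drops from 12 to 6 m³/s between t = 5 h and t = 8 h (Δt = 3 h).
k = −Δt / ln(Q₂/Q₁) = −3 / ln(6/12) = 4.33 h.

k ≈ 4.33 h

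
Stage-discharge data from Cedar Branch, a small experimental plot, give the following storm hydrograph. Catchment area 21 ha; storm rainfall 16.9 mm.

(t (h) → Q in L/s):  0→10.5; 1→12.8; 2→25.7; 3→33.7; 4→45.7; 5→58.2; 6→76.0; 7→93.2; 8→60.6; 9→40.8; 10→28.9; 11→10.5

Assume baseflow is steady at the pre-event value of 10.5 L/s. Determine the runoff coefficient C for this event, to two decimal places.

C ≈ 0.38

ΣQ_DR = 370.6 L/s; V = ΣQ_DR·Δt = 1.334 × 10^6 L.
Runoff depth d = V / A = 6.353 mm.
C = d / P = 6.353 / 16.9 = 0.38.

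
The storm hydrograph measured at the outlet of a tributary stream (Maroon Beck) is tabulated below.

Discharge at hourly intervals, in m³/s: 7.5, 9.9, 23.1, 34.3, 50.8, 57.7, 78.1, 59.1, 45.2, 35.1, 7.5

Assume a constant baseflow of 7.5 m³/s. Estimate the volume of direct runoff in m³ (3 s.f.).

V ≈ 1.17 × 10^6 m³

Direct-runoff ordinates (Q − Q_b): 0.0, 2.4, 15.6, 26.8, 43.3, 50.2, 70.6, 51.6, 37.7, 27.6, 0.0 m³/s.
ΣQ_DR = 325.8 m³/s.
With Δt = 1 h = 3600 s, V = ΣQ_DR · Δt = 325.8 × 3600 = 1.17 × 10^6 m³.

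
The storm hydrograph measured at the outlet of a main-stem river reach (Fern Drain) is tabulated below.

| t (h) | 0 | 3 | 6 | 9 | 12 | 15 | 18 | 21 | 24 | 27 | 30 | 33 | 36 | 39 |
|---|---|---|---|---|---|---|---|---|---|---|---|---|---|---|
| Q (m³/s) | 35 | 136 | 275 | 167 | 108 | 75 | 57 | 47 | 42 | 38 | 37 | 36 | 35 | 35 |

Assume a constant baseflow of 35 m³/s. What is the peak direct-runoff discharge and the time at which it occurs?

Subtracting baseflow gives direct-runoff ordinates: 0.0, 101.0, 240.0, 132.0, 73.0, 40.0, 22.0, 12.0, 7.0, 3.0, 2.0, 1.0, 0.0, 0.0 m³/s.
The maximum is 240.0 m³/s, occurring at the reading for t = 6 h.

Q_p = 240.0 m³/s at t = 6 h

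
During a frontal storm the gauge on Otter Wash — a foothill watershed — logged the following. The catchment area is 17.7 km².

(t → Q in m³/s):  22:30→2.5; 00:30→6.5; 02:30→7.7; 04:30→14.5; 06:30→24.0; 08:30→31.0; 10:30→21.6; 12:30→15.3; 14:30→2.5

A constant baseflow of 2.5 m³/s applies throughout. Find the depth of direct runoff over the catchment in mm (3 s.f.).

d ≈ 41.9 mm

Direct runoff: 0.0, 4.0, 5.2, 12.0, 21.5, 28.5, 19.1, 12.8, 0.0 m³/s; ΣQ_DR = 103.1 m³/s.
V = ΣQ_DR · Δt = 103.1 × 7200 s = 7.423 × 10^5 m³.
Over A = 17.7 km², depth = V / A = 41.9 mm.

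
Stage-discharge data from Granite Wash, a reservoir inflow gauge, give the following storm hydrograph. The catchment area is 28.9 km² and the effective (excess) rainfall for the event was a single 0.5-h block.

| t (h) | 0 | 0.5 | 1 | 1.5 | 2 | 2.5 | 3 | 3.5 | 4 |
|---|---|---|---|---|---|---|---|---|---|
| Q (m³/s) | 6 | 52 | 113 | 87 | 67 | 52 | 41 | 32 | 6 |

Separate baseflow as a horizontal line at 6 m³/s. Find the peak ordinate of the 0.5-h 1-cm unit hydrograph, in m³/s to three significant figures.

U_p ≈ 42.7 m³/s

Direct runoff: 0.0, 46.0, 107.0, 81.0, 61.0, 46.0, 35.0, 26.0, 0.0 m³/s; ΣQ_DR = 402.0 m³/s, peak = 107.0 m³/s.
Runoff depth d = ΣQ_DR·Δt / A = 402.0 × 1800 / (28.9 km²) = 25.04 mm.
The 1-cm UH is the DRH scaled by (10 mm)/d, so U_p = 107.0 × 10/25.04 = 42.7 m³/s.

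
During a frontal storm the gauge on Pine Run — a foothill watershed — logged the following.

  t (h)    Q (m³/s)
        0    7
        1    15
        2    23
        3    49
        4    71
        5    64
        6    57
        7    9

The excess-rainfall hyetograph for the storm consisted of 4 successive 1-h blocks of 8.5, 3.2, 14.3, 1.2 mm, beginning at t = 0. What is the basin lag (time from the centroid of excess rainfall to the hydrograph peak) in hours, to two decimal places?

Centroid of excess rainfall: t_c = Σ P_i·t̄_i / ΣP_i = 1.8015 h (block centres at 0.5, 1.5, 2.5, 3.5 h).
Hydrograph peak occurs at t = 4 h, so basin lag t_L = 4 − 1.8015 = 2.20 h.

t_L ≈ 2.20 h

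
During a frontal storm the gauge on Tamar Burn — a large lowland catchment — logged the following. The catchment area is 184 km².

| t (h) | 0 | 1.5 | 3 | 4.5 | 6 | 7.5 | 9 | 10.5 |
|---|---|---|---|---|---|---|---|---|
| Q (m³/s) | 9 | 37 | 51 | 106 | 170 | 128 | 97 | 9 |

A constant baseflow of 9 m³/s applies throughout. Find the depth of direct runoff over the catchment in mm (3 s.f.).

Direct runoff: 0.0, 28.0, 42.0, 97.0, 161.0, 119.0, 88.0, 0.0 m³/s; ΣQ_DR = 535.0 m³/s.
V = ΣQ_DR · Δt = 535.0 × 5400 s = 2.889 × 10^6 m³.
Over A = 184 km², depth = V / A = 15.7 mm.

d ≈ 15.7 mm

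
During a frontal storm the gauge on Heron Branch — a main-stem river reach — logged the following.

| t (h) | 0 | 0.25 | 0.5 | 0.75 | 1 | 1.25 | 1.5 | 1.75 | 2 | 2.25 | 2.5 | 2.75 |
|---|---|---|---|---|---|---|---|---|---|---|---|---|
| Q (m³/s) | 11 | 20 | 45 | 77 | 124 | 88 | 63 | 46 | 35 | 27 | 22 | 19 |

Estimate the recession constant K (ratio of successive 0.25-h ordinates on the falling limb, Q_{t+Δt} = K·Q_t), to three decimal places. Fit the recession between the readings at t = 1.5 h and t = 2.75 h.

K ≈ 0.787

Using the recession-limb readings at t = 1.5 h and t = 2.75 h: Q falls from 63 to 19 m³/s over 5 intervals.
K = (Q₂/Q₁)^(1/5) = (19/63)^(1/5) = 0.787.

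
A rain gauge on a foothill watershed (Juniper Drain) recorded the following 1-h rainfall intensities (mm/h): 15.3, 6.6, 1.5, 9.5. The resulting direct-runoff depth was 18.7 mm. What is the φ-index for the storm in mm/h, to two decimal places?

φ ≈ 4.23 mm/h

Only the 3 blocks with intensity above φ contribute runoff: 15.3, 6.6, 9.5 mm/h.
Σ(I−φ)·Δt = d  ⇒  (15.3+6.6+9.5 − 3φ)·1 = 18.7
φ = (31.40 − 18.7/1) / 3 = 4.23 mm/h.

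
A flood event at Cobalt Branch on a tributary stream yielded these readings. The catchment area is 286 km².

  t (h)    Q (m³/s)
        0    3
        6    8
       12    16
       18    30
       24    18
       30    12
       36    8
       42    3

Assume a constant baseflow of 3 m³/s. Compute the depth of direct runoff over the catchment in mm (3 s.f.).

d ≈ 5.59 mm

Direct runoff: 0.0, 5.0, 13.0, 27.0, 15.0, 9.0, 5.0, 0.0 m³/s; ΣQ_DR = 74.00 m³/s.
V = ΣQ_DR · Δt = 74.00 × 21600 s = 1.598 × 10^6 m³.
Over A = 286 km², depth = V / A = 5.59 mm.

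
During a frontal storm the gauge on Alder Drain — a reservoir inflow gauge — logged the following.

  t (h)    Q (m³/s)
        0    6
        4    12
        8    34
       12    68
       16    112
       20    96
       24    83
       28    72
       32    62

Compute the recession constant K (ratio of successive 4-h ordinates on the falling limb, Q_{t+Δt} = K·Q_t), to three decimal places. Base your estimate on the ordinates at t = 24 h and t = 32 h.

Using the recession-limb readings at t = 24 h and t = 32 h: Q falls from 83 to 62 m³/s over 2 intervals.
K = (Q₂/Q₁)^(1/2) = (62/83)^(1/2) = 0.864.

K ≈ 0.864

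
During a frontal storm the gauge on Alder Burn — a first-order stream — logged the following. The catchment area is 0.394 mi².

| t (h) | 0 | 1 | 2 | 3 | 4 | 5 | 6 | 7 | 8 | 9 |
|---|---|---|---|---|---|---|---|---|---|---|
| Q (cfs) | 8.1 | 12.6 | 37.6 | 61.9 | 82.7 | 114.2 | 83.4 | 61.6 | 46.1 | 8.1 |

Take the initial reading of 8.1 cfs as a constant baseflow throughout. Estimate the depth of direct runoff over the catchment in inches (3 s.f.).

d ≈ 1.71 in

Direct runoff: 0.0, 4.5, 29.5, 53.8, 74.6, 106.1, 75.3, 53.5, 38.0, 0.0 cfs; ΣQ_DR = 435.3 cfs.
V = ΣQ_DR · Δt = 435.3 × 3600 s = 1.567 × 10^6 ft³.
Over A = 0.394 mi², depth = V / A = 1.71 in.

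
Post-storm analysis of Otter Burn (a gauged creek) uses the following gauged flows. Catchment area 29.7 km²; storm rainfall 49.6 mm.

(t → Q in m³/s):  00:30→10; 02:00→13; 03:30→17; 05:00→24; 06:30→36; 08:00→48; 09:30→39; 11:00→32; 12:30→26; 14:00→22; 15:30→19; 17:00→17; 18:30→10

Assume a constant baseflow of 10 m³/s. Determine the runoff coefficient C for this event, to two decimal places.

ΣQ_DR = 183.0 m³/s; V = ΣQ_DR·Δt = 9.882 × 10^5 m³.
Runoff depth d = V / A = 33.27 mm.
C = d / P = 33.27 / 49.6 = 0.67.

C ≈ 0.67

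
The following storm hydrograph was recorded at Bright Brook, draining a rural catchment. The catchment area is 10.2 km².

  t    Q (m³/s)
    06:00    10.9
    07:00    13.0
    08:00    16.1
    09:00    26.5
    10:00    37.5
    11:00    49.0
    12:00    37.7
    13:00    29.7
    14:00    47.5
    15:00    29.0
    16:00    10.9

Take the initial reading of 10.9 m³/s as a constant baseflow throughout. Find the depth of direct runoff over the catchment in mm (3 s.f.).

d ≈ 66.3 mm

Direct runoff: 0.0, 2.1, 5.2, 15.6, 26.6, 38.1, 26.8, 18.8, 36.6, 18.1, 0.0 m³/s; ΣQ_DR = 187.9 m³/s.
V = ΣQ_DR · Δt = 187.9 × 3600 s = 6.764 × 10^5 m³.
Over A = 10.2 km², depth = V / A = 66.3 mm.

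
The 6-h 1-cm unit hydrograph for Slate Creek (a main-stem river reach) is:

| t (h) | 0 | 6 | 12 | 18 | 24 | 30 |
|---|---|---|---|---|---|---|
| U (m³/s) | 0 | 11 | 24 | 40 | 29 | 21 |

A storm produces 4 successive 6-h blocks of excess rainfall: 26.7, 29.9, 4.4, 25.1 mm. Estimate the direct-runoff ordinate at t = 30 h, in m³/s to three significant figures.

By discrete convolution, Q_j = Σ (P_i / 10 mm) · U_{j−i}.
At t = 30 h (j=5): Q = (26.7/10)·21 + (29.9/10)·29 + (4.4/10)·40 + (25.1/10)·24 = 221 m³/s.

Q ≈ 221 m³/s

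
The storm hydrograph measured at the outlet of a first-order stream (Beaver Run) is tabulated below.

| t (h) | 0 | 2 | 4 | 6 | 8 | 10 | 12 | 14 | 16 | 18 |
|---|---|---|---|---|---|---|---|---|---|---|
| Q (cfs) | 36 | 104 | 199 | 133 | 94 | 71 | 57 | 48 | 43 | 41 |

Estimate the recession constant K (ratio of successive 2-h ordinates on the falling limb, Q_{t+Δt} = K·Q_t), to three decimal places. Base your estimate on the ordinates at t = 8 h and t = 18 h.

K ≈ 0.847

Using the recession-limb readings at t = 8 h and t = 18 h: Q falls from 94 to 41 cfs over 5 intervals.
K = (Q₂/Q₁)^(1/5) = (41/94)^(1/5) = 0.847.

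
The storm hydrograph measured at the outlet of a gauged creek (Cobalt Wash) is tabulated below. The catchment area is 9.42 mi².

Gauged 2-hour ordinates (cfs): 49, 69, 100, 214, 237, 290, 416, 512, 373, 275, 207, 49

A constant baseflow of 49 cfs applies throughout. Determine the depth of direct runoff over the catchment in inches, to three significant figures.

d ≈ 0.725 in

Direct runoff: 0.0, 20.0, 51.0, 165.0, 188.0, 241.0, 367.0, 463.0, 324.0, 226.0, 158.0, 0.0 cfs; ΣQ_DR = 2203 cfs.
V = ΣQ_DR · Δt = 2203 × 7200 s = 1.586 × 10^7 ft³.
Over A = 9.42 mi², depth = V / A = 0.725 in.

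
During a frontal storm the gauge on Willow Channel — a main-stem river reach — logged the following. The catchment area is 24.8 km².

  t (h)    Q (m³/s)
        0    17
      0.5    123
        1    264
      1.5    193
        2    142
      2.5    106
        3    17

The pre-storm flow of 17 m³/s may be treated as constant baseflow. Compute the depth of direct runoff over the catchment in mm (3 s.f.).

d ≈ 53.9 mm

Direct runoff: 0.0, 106.0, 247.0, 176.0, 125.0, 89.0, 0.0 m³/s; ΣQ_DR = 743.0 m³/s.
V = ΣQ_DR · Δt = 743.0 × 1800 s = 1.337 × 10^6 m³.
Over A = 24.8 km², depth = V / A = 53.9 mm.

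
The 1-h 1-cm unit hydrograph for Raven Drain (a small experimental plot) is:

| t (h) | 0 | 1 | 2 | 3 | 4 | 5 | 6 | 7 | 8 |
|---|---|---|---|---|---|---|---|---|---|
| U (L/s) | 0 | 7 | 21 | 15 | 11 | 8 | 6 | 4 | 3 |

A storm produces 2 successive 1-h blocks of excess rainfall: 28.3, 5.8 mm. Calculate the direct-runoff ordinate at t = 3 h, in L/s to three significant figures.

Q ≈ 54.6 L/s

By discrete convolution, Q_j = Σ (P_i / 10 mm) · U_{j−i}.
At t = 3 h (j=3): Q = (28.3/10)·15 + (5.8/10)·21 = 54.6 L/s.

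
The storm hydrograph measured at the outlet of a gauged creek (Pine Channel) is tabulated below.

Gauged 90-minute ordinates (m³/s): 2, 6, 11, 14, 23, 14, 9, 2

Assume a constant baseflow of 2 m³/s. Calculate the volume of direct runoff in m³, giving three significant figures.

V ≈ 3.51 × 10^5 m³

Direct-runoff ordinates (Q − Q_b): 0.0, 4.0, 9.0, 12.0, 21.0, 12.0, 7.0, 0.0 m³/s.
ΣQ_DR = 65.00 m³/s.
With Δt = 1.5 h = 5400 s, V = ΣQ_DR · Δt = 65.00 × 5400 = 3.51 × 10^5 m³.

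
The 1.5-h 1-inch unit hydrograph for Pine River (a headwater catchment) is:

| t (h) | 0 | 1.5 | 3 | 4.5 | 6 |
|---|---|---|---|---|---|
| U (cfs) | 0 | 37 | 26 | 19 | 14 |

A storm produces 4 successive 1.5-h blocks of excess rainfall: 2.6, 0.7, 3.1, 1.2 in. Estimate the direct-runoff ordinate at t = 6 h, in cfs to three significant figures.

By discrete convolution, Q_j = Σ (P_i / 1 in) · U_{j−i}.
At t = 6 h (j=4): Q = (2.6/1)·14 + (0.7/1)·19 + (3.1/1)·26 + (1.2/1)·37 = 175 cfs.

Q ≈ 175 cfs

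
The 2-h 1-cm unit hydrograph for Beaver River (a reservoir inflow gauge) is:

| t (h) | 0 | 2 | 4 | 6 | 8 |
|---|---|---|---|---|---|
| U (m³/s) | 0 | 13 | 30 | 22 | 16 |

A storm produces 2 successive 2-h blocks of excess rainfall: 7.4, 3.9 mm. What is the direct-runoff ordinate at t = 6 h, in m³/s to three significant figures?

Q ≈ 28.0 m³/s

By discrete convolution, Q_j = Σ (P_i / 10 mm) · U_{j−i}.
At t = 6 h (j=3): Q = (7.4/10)·22 + (3.9/10)·30 = 28.0 m³/s.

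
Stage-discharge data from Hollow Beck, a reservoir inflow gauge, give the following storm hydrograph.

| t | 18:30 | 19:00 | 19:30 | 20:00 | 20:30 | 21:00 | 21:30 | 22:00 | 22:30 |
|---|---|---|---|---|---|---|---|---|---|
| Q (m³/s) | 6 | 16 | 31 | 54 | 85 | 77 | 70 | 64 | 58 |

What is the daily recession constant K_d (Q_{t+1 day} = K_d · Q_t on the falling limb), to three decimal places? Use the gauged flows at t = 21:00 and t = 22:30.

Between t = 21:00 and t = 22:30 the flow falls from 77 to 58 m³/s over 3×0.5 h = 1.5 h.
Per-interval ratio K = (58/77)^(1/3) = 0.9099; K_d = K^(24/0.5) = 0.011.

K_d ≈ 0.011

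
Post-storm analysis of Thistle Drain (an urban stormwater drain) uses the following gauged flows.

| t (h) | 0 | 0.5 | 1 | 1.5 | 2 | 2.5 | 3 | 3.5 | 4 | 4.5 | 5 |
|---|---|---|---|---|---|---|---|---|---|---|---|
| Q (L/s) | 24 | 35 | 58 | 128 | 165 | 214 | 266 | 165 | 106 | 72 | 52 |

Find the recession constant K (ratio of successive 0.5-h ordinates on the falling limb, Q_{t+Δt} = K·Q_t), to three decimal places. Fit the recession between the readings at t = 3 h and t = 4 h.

K ≈ 0.631

Using the recession-limb readings at t = 3 h and t = 4 h: Q falls from 266 to 106 L/s over 2 intervals.
K = (Q₂/Q₁)^(1/2) = (106/266)^(1/2) = 0.631.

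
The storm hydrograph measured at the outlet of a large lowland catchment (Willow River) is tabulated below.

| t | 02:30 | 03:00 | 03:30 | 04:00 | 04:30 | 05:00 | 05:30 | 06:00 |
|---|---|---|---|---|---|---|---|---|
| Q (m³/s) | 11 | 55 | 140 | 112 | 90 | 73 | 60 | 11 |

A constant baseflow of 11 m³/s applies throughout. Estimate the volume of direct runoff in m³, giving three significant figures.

V ≈ 8.35 × 10^5 m³

Direct-runoff ordinates (Q − Q_b): 0.0, 44.0, 129.0, 101.0, 79.0, 62.0, 49.0, 0.0 m³/s.
ΣQ_DR = 464.0 m³/s.
With Δt = 0.5 h = 1800 s, V = ΣQ_DR · Δt = 464.0 × 1800 = 8.35 × 10^5 m³.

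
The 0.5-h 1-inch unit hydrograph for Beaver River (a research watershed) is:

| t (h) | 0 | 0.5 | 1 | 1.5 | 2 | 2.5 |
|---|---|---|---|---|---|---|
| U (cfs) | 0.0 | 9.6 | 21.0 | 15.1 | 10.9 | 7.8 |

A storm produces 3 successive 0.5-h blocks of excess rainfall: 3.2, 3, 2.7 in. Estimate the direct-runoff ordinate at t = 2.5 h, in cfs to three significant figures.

Q ≈ 98.4 cfs

By discrete convolution, Q_j = Σ (P_i / 1 in) · U_{j−i}.
At t = 2.5 h (j=5): Q = (3.2/1)·7.8 + (3/1)·10.9 + (2.7/1)·15.1 = 98.4 cfs.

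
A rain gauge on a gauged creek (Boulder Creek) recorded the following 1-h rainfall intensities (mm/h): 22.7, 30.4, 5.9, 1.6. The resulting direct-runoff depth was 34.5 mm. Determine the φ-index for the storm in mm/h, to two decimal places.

Only the 2 blocks with intensity above φ contribute runoff: 22.7, 30.4 mm/h.
Σ(I−φ)·Δt = d  ⇒  (22.7+30.4 − 2φ)·1 = 34.5
φ = (53.10 − 34.5/1) / 2 = 9.30 mm/h.

φ ≈ 9.30 mm/h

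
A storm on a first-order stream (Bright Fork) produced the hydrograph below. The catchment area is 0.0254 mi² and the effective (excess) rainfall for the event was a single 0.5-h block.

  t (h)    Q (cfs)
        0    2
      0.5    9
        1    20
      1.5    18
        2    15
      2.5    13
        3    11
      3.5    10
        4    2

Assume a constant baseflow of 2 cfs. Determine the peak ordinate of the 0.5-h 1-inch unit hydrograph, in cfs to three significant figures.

Direct runoff: 0.0, 7.0, 18.0, 16.0, 13.0, 11.0, 9.0, 8.0, 0.0 cfs; ΣQ_DR = 82.00 cfs, peak = 18.0 cfs.
Runoff depth d = ΣQ_DR·Δt / A = 82.00 × 1800 / (0.0254 mi²) = 2.501 in.
The 1-inch UH is the DRH scaled by (1 in)/d, so U_p = 18.0 × 1/2.501 = 7.20 cfs.

U_p ≈ 7.20 cfs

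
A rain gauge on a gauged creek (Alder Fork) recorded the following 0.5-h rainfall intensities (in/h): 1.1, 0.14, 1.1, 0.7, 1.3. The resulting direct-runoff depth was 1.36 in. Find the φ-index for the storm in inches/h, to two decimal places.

φ ≈ 0.37 in/h

Only the 4 blocks with intensity above φ contribute runoff: 1.1, 1.1, 0.7, 1.3 in/h.
Σ(I−φ)·Δt = d  ⇒  (1.1+1.1+0.7+1.3 − 4φ)·0.5 = 1.36
φ = (4.200 − 1.36/0.5) / 4 = 0.37 in/h.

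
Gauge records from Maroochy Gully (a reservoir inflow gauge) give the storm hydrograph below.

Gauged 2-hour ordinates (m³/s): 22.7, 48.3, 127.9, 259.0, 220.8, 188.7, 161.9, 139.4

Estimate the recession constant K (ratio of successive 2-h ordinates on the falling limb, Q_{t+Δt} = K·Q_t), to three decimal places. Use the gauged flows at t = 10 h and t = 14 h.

Using the recession-limb readings at t = 10 h and t = 14 h: Q falls from 188.7 to 139.4 m³/s over 2 intervals.
K = (Q₂/Q₁)^(1/2) = (139.4/188.7)^(1/2) = 0.859.

K ≈ 0.859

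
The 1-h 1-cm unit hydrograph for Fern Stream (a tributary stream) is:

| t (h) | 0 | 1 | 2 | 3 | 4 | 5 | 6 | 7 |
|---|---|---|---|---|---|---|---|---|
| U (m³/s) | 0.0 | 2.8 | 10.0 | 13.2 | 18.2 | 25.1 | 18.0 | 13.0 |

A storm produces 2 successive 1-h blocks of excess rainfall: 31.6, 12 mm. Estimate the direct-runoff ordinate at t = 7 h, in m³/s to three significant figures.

Q ≈ 62.7 m³/s

By discrete convolution, Q_j = Σ (P_i / 10 mm) · U_{j−i}.
At t = 7 h (j=7): Q = (31.6/10)·13.0 + (12/10)·18.0 = 62.7 m³/s.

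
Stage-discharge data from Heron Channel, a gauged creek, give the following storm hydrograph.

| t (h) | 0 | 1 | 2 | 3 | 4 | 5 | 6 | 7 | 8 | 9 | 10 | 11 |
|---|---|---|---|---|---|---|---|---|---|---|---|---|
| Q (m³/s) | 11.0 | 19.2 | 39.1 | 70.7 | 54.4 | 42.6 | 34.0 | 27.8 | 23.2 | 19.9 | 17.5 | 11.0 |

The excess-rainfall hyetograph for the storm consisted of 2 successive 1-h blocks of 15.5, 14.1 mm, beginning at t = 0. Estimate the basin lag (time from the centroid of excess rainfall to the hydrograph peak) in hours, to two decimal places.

t_L ≈ 2.02 h

Centroid of excess rainfall: t_c = Σ P_i·t̄_i / ΣP_i = 0.9764 h (block centres at 0.5, 1.5 h).
Hydrograph peak occurs at t = 3 h, so basin lag t_L = 3 − 0.9764 = 2.02 h.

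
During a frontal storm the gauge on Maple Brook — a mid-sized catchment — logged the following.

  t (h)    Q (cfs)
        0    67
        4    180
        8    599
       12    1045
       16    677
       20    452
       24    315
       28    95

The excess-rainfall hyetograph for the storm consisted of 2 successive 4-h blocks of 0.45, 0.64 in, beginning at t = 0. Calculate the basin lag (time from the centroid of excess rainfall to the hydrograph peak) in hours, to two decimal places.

t_L ≈ 7.65 h

Centroid of excess rainfall: t_c = Σ P_i·t̄_i / ΣP_i = 4.3486 h (block centres at 2, 6 h).
Hydrograph peak occurs at t = 12 h, so basin lag t_L = 12 − 4.3486 = 7.65 h.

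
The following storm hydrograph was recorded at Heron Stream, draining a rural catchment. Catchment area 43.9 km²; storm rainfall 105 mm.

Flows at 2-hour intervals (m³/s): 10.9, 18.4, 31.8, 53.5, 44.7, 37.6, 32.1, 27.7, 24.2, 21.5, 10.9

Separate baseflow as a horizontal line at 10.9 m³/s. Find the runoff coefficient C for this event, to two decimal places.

ΣQ_DR = 193.4 m³/s; V = ΣQ_DR·Δt = 1.392 × 10^6 m³.
Runoff depth d = V / A = 31.72 mm.
C = d / P = 31.72 / 105 = 0.30.

C ≈ 0.30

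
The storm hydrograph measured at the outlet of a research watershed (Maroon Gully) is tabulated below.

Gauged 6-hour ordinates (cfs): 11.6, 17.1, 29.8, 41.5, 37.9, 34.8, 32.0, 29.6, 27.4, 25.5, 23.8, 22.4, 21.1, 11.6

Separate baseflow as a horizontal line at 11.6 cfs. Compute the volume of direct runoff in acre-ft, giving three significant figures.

V ≈ 101 acre-ft

Direct-runoff ordinates (Q − Q_b): 0.0, 5.5, 18.2, 29.9, 26.3, 23.2, 20.4, 18.0, 15.8, 13.9, 12.2, 10.8, 9.5, 0.0 cfs.
ΣQ_DR = 203.7 cfs.
With Δt = 6 h = 21600 s, V = ΣQ_DR · Δt = 203.7 × 21600 = 4.40 × 10^6 ft³ = 101 acre-ft.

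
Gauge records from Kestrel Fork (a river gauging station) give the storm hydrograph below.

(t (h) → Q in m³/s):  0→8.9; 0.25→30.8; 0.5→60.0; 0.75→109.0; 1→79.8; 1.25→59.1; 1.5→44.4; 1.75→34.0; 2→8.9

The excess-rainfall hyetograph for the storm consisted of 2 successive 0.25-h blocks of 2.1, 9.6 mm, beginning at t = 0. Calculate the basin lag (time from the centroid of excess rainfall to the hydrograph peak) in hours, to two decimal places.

t_L ≈ 0.42 h

Centroid of excess rainfall: t_c = Σ P_i·t̄_i / ΣP_i = 0.3301 h (block centres at 0.125, 0.375 h).
Hydrograph peak occurs at t = 0.75 h, so basin lag t_L = 0.75 − 0.3301 = 0.42 h.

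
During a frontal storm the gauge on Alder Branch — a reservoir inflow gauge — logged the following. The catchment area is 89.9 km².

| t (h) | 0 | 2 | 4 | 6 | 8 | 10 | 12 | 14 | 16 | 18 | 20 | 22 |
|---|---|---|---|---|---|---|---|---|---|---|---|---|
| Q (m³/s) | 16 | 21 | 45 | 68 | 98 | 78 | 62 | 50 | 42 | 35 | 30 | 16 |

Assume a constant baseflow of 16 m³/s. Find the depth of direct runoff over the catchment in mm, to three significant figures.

d ≈ 29.6 mm

Direct runoff: 0.0, 5.0, 29.0, 52.0, 82.0, 62.0, 46.0, 34.0, 26.0, 19.0, 14.0, 0.0 m³/s; ΣQ_DR = 369.0 m³/s.
V = ΣQ_DR · Δt = 369.0 × 7200 s = 2.657 × 10^6 m³.
Over A = 89.9 km², depth = V / A = 29.6 mm.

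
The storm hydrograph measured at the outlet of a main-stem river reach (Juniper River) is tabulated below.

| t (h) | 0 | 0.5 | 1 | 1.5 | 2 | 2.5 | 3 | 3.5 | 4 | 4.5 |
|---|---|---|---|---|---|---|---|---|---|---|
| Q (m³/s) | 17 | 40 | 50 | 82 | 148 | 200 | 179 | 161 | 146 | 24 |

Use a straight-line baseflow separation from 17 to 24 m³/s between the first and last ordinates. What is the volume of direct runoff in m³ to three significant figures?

Direct-runoff ordinates (Q − Q_b): 0.00, 22.22, 31.44, 62.67, 127.89, 179.11, 157.33, 138.56, 122.78, 0.00 m³/s.
ΣQ_DR = 842.0 m³/s.
With Δt = 0.5 h = 1800 s, V = ΣQ_DR · Δt = 842.0 × 1800 = 1.52 × 10^6 m³.

V ≈ 1.52 × 10^6 m³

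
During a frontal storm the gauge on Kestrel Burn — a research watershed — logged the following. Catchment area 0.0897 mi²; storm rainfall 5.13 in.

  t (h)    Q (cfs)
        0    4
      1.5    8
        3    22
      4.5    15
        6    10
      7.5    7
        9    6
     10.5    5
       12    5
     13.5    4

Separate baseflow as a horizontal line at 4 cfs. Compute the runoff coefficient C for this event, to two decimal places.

C ≈ 0.23

ΣQ_DR = 46.00 cfs; V = ΣQ_DR·Δt = 2.484 × 10^5 ft³.
Runoff depth d = V / A = 1.192 in.
C = d / P = 1.192 / 5.13 = 0.23.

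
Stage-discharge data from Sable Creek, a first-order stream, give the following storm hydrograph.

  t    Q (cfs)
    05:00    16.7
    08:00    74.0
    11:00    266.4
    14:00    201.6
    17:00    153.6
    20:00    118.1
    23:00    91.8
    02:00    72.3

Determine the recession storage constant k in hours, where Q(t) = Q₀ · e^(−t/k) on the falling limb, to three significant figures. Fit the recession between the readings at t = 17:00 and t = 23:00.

k ≈ 11.7 h

On the falling limb, Q drops from 153.6 to 91.8 cfs between t = 17:00 and t = 23:00 (Δt = 6 h).
k = −Δt / ln(Q₂/Q₁) = −6 / ln(91.8/153.6) = 11.7 h.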